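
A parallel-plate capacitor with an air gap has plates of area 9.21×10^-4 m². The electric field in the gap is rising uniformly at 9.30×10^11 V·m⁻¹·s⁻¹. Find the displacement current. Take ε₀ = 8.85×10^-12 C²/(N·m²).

I_d = ε₀ A (dE/dt) = (8.85×10^-12)(9.21×10^-4 m²)(9.30×10^11) = 7.58×10^-3 A.

7.58×10^-3 A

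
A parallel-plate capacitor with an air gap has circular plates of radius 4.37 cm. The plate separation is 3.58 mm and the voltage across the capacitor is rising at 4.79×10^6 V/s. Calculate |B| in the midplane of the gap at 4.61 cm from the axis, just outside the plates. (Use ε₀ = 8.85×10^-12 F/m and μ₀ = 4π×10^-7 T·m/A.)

With E = V/d, dE/dt = 1.338×10^9 V/(m·s) and πR² = 5.999×10^-3 m², giving I_d = ε₀ πR² dE/dt = 7.104×10^-5 A.
Outside the plates the loop encloses all of I_d, so B·2πr = μ₀ I_d and B = 3.08×10^-10 T.

3.08×10^-10 T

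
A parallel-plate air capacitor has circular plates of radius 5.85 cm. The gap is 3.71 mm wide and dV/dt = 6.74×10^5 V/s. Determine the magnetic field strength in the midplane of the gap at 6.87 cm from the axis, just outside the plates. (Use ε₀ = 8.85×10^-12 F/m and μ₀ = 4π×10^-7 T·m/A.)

dE/dt = (dV/dt)/d = 1.817×10^8 V/(m·s); I_d = ε₀(πR²)(dE/dt) = (8.85×10^-12)(0.01075)(1.817×10^8) = 1.729×10^-5 A.
For r ≥ R the full I_d is enclosed: B = μ₀ I_d/(2πr) = (4π×10^-7)(1.729×10^-5)/(2π·0.0687) = 5.03×10^-11 T.

5.03×10^-11 T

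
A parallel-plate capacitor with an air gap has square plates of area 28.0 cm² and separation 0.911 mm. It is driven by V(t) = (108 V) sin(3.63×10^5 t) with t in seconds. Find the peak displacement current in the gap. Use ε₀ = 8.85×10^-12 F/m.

1.07×10^-3 A

(dE/dt)_max = V₀ω/d = 4.303×10^10 V/(m·s); ω = 3.63×10^5 rad/s.
I_d,max = ε₀ A (dE/dt)_max = (8.85×10^-12)(2.80×10^-3)(4.303×10^10) = 1.07×10^-3 A.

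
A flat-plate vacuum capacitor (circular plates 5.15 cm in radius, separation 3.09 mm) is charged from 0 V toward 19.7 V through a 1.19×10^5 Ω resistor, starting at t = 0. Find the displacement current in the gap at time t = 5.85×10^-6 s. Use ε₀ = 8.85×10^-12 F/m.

2.11×10^-5 A

C = ε₀A/d = (8.85×10^-12)(8.332×10^-3)/(3.09×10^-3) = 2.386×10^-11 F, so τ = RC = 2.839×10^-6 s.
The conduction current is I(t) = (V₀/R) e^(−t/τ), and the displacement current between the plates equals it.
t/τ = 2.061; I_d = (19.7/1.19×10^5) · e^(−2.061) = (1.655×10^-4)(0.1273) = 2.11×10^-5 A.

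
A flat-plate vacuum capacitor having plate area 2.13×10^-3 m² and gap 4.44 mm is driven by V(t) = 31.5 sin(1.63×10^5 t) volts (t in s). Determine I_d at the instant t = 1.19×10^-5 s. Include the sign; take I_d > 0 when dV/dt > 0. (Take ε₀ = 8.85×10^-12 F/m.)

dE/dt = (V₀ω/d)·cos(ωt) with ωt = 1.9397 rad: (31.5)(1.63×10^5)(-0.3606)/(4.44×10^-3) = -4.170×10^8 V/(m·s).
I_d = ε₀ A dE/dt = (8.85×10^-12)(2.13×10^-3)(-4.170×10^8) = -7.86×10^-6 A.

-7.86×10^-6 A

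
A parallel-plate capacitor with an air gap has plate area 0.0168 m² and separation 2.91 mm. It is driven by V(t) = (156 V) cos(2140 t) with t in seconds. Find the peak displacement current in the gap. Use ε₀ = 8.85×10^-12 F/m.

(dE/dt)_max = V₀ω/d = 1.147×10^8 V/(m·s); ω = 2140 rad/s.
I_d,max = ε₀ A (dE/dt)_max = (8.85×10^-12)(0.0168)(1.147×10^8) = 1.71×10^-5 A.

1.71×10^-5 A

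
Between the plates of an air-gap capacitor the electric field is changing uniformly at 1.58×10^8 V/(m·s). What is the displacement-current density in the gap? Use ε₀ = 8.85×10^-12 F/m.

1.40×10^-3 A/m²

The displacement-current density is ε₀ ∂E/∂t = (8.85×10^-12)(1.58×10^8) = 1.40×10^-3 A/m².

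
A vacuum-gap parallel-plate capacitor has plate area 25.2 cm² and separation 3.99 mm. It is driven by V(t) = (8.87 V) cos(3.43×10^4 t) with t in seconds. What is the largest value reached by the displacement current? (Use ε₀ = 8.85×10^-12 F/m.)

1.70×10^-6 A

C = ε₀A/d = (8.85×10^-12)(2.52×10^-3)/(3.99×10^-3) = 5.589×10^-12 F; ω = 3.43×10^4 rad/s.
I_d = C dV/dt, so |I_d|_max = C V₀ ω = (5.589×10^-12)(8.87)(3.43×10^4) = 1.70×10^-6 A.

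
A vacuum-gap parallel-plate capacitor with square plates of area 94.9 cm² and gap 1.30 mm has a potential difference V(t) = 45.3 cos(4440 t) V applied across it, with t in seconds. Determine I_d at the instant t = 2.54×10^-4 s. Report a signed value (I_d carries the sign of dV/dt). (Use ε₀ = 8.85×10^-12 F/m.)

-1.17×10^-5 A

dV/dt = (45.3)(4440)·−sin(1.12776) = -1.817×10^5 V/s.
I_d = C dV/dt with C = ε₀A/d = (8.85×10^-12)(9.49×10^-3)/(1.30×10^-3) = 6.461×10^-11 F, so I_d = (6.461×10^-11)(-1.817×10^5) = -1.17×10^-5 A.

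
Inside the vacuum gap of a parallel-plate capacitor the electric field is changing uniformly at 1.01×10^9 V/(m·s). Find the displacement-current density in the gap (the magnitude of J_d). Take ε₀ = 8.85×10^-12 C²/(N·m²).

J_d = ε₀ ∂E/∂t, so J_d = 8.94×10^-3 A/m².

8.94×10^-3 A/m²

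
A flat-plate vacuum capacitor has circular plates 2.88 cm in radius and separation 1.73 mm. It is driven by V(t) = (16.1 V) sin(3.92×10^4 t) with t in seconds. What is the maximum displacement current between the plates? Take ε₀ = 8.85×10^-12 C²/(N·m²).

8.41×10^-6 A

(dE/dt)_max = V₀ω/d = 3.648×10^8 V/(m·s); ω = 3.92×10^4 rad/s.
I_d,max = ε₀ A (dE/dt)_max = (8.85×10^-12)(2.606×10^-3)(3.648×10^8) = 8.41×10^-6 A.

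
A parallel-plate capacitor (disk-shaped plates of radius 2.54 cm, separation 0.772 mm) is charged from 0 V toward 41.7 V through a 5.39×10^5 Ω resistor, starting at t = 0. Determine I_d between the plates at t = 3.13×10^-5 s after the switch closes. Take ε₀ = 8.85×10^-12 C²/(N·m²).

6.36×10^-6 A

C = ε₀A/d = (8.85×10^-12)(2.027×10^-3)/(7.72×10^-4) = 2.324×10^-11 F, so τ = RC = 1.253×10^-5 s.
The conduction current is I(t) = (V₀/R) e^(−t/τ), and the displacement current between the plates equals it.
t/τ = 2.498; I_d = (41.7/5.39×10^5) · e^(−2.498) = (7.737×10^-5)(0.08225) = 6.36×10^-6 A.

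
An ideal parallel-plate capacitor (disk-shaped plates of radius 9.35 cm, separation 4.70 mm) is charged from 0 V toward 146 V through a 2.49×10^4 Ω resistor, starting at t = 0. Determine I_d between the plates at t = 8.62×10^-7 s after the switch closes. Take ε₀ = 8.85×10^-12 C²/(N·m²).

C = ε₀A/d = (8.85×10^-12)(0.02746)/(4.70×10^-3) = 5.171×10^-11 F, so τ = RC = 1.288×10^-6 s.
The conduction current is I(t) = (V₀/R) e^(−t/τ), and the displacement current between the plates equals it.
t/τ = 0.6693; I_d = (146/2.49×10^4) · e^(−0.6693) = (5.863×10^-3)(0.5121) = 3.00×10^-3 A.

3.00×10^-3 A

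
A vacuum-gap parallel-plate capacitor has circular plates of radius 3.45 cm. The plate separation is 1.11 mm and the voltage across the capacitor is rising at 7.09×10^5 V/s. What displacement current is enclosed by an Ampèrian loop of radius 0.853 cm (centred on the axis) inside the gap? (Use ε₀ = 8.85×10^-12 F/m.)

With E = V/d, dE/dt = 6.387×10^8 V/(m·s) and πR² = 3.739×10^-3 m², giving I_d = ε₀ πR² dE/dt = 2.113×10^-5 A.
Through an area πr² the displacement current is I_d·(πr²/πR²) = I_d (r/R)² = 1.29×10^-6 A.

1.29×10^-6 A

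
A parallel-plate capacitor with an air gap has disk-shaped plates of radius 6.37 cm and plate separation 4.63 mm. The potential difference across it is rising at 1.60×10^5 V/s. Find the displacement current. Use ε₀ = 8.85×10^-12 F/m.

3.90×10^-6 A

The field between the plates is E = V/d, so dE/dt = (1.60×10^5)/(4.63×10^-3 m) = 3.456×10^7 V/(m·s).
I_d = ε₀ A (dE/dt) = (8.85×10^-12)(0.01275)(3.456×10^7) = 3.90×10^-6 A.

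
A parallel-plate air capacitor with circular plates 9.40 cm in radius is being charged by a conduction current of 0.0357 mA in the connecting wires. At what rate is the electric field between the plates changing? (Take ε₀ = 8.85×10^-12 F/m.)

By continuity, I_d in the gap equals the 0.0357 mA flowing in the wire.
Then dE/dt = I_d/(ε₀A) = 1.45×10^8 V/(m·s).

1.45×10^8 V/(m·s)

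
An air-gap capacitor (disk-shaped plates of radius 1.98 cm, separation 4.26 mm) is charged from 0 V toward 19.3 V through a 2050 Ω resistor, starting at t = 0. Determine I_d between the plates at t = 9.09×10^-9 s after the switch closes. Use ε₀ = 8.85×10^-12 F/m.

With C = ε₀A/d = (8.85×10^-12)(1.232×10^-3)/(4.26×10^-3) = 2.559×10^-12 F, the time constant is τ = RC = 5.246×10^-9 s, so t/τ = 1.733 and e^(−t/τ) = 0.1768.
I_d = I_cond = (V₀/R) e^(−t/τ) = (9.415×10^-3)(0.1768) = 1.66×10^-3 A.

1.66×10^-3 A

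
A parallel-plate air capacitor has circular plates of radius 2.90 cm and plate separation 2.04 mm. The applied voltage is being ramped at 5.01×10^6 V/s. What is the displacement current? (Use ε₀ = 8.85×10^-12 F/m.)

5.74×10^-5 A

C = ε₀A/d = (8.85×10^-12)(2.642×10^-3)/(2.04×10^-3) = 1.146×10^-11 F.
I_d = C dV/dt = (1.146×10^-11)(5.01×10^6) = 5.74×10^-5 A.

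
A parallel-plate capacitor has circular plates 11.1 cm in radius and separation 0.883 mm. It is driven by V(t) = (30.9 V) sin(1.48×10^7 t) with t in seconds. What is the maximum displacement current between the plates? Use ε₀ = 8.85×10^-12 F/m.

0.177 A

The displacement current equals the conduction current C dV/dt, which peaks at C V₀ ω.
With C = ε₀A/d = (8.85×10^-12)(0.03871)/(8.83×10^-4) = 3.880×10^-10 F and ω = 1.48×10^7 rad/s, I_d,max = (3.880×10^-10)(30.9)(1.48×10^7) = 0.177 A.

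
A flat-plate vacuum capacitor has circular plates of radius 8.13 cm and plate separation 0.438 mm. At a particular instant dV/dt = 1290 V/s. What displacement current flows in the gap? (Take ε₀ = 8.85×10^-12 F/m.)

5.41×10^-7 A

E = V/d so dE/dt = (dV/dt)/d = 2.945×10^6 V/(m·s), and I_d = ε₀ A dE/dt = (8.85×10^-12)(0.02076)(2.945×10^6) = 5.41×10^-7 A.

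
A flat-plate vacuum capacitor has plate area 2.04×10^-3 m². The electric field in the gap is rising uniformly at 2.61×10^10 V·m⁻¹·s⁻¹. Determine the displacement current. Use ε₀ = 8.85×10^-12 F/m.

The displacement current is ε₀ times dΦ_E/dt = ε₀ A dE/dt = (8.85×10^-12)(2.04×10^-3)(2.61×10^10) = 4.71×10^-4 A.

4.71×10^-4 A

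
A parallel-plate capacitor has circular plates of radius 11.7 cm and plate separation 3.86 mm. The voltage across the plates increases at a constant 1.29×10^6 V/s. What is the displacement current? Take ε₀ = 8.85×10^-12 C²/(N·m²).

1.27×10^-4 A

The displacement current equals the charging current C dV/dt. With C = ε₀A/d = (8.85×10^-12)(0.04301)/(3.86×10^-3) = 9.861×10^-11 F, I_d = (9.861×10^-11)(1.29×10^6) = 1.27×10^-4 A.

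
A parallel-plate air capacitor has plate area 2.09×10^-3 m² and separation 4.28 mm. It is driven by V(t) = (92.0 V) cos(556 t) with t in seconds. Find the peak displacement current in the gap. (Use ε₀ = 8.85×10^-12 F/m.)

2.21×10^-7 A

(dE/dt)_max = V₀ω/d = 1.195×10^7 V/(m·s); ω = 556 rad/s.
I_d,max = ε₀ A (dE/dt)_max = (8.85×10^-12)(2.09×10^-3)(1.195×10^7) = 2.21×10^-7 A.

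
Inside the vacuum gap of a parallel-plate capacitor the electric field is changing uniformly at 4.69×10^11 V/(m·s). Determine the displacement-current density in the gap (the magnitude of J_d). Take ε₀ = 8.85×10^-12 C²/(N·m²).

The displacement-current density is ε₀ ∂E/∂t = (8.85×10^-12)(4.69×10^11) = 4.15 A/m².

4.15 A/m²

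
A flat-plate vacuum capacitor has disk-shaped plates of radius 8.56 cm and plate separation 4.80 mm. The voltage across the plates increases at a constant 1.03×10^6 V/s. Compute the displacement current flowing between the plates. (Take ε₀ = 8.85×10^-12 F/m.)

4.37×10^-5 A

C = ε₀A/d = (8.85×10^-12)(0.02302)/(4.80×10^-3) = 4.244×10^-11 F.
I_d = C dV/dt = (4.244×10^-11)(1.03×10^6) = 4.37×10^-5 A.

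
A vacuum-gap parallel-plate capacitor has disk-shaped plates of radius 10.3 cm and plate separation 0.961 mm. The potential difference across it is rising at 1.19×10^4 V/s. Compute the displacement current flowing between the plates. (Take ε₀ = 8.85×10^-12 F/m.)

The displacement current equals the charging current C dV/dt. With C = ε₀A/d = (8.85×10^-12)(0.03333)/(9.61×10^-4) = 3.069×10^-10 F, I_d = (3.069×10^-10)(1.19×10^4) = 3.65×10^-6 A.

3.65×10^-6 A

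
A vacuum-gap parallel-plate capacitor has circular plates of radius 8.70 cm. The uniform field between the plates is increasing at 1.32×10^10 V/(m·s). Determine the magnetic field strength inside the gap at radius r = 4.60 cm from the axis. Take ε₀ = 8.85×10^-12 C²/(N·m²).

3.38×10^-9 T

Total displacement current: I_d = ε₀(πR²)(dE/dt) = (8.85×10^-12)(0.02378)(1.32×10^10) = 2.778×10^-3 A.
An Ampèrian loop of radius r encloses a fraction (r/R)² of I_d. Then B·2πr = μ₀ I_d (r/R)², giving B = μ₀ I_d r/(2πR²) = 3.38×10^-9 T.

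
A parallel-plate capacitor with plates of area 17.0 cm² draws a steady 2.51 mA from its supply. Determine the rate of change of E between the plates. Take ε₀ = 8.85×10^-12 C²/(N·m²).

1.67×10^11 V/(m·s)

Charge continuity gives I_d = I = 2.51×10^-3 A between the plates.
Since I_d = ε₀ A dE/dt, dE/dt = I_d/(ε₀A) = (2.51×10^-3)/((8.85×10^-12)(1.70×10^-3)) = 1.67×10^11 V/(m·s).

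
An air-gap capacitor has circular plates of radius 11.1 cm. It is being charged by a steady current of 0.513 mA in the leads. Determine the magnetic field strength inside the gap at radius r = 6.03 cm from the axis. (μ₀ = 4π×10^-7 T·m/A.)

5.02×10^-10 T

Between the plates the displacement current equals the wire current: I_d = 0.513 mA = 5.13×10^-4 A.
∮B·dl = μ₀ I_d,enc with I_d,enc = I_d r²/R² = 1.514×10^-4 A; so B = μ₀ I_d,enc/(2πr) = 5.02×10^-10 T.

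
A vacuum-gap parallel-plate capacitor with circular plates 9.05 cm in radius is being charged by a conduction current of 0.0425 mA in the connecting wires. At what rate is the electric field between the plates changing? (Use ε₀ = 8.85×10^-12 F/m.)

By continuity, I_d in the gap equals the 0.0425 mA flowing in the wire.
Inverting I_d = ε₀ A dE/dt gives dE/dt = 4.25×10^-5 / (8.85×10^-12 · 0.02573) = 1.87×10^8 V/(m·s).

1.87×10^8 V/(m·s)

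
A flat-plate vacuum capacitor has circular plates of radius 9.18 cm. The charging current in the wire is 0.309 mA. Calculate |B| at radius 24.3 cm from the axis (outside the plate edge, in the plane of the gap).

2.54×10^-10 T

By continuity the displacement current in the gap matches the conduction current: I_d = 3.09×10^-4 A.
For r ≥ R the full I_d is enclosed: B = μ₀ I_d/(2πr) = (4π×10^-7)(3.09×10^-4)/(2π·0.243) = 2.54×10^-10 T.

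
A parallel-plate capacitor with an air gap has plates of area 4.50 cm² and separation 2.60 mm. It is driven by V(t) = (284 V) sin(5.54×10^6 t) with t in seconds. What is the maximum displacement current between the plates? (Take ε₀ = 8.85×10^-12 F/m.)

2.41×10^-3 A

(dE/dt)_max = V₀ω/d = 6.051×10^11 V/(m·s); ω = 5.54×10^6 rad/s.
I_d,max = ε₀ A (dE/dt)_max = (8.85×10^-12)(4.50×10^-4)(6.051×10^11) = 2.41×10^-3 A.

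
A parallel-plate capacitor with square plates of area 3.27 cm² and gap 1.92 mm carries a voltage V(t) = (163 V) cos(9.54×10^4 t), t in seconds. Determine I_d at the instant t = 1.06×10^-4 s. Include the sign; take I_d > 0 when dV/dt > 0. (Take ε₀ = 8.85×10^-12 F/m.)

C = ε₀A/d = (8.85×10^-12)(3.27×10^-4)/(1.92×10^-3) = 1.507×10^-12 F. dV/dt = V₀ω·−sin(ωt); at ωt = 10.1124 rad this factor is 0.6347.
I_d = C dV/dt = (1.507×10^-12)(163)(9.54×10^4)(0.6347) = 1.49×10^-5 A.

1.49×10^-5 A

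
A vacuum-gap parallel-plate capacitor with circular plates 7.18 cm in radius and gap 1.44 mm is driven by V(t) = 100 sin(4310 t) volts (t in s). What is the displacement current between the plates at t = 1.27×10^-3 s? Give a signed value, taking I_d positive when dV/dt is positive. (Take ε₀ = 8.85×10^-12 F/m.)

dV/dt = (100)(4310)·cos(5.4737) = 2.973×10^5 V/s.
I_d = C dV/dt with C = ε₀A/d = (8.85×10^-12)(0.01620)/(1.44×10^-3) = 9.956×10^-11 F, so I_d = (9.956×10^-11)(2.973×10^5) = 2.96×10^-5 A.

2.96×10^-5 A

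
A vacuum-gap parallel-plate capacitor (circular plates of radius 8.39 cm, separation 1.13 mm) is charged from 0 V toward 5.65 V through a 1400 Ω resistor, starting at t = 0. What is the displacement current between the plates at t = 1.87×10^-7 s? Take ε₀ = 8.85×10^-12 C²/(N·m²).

1.87×10^-3 A

C = ε₀A/d = (8.85×10^-12)(0.02211)/(1.13×10^-3) = 1.732×10^-10 F, so τ = RC = 2.425×10^-7 s.
The conduction current is I(t) = (V₀/R) e^(−t/τ), and the displacement current between the plates equals it.
t/τ = 0.7711; I_d = (5.65/1400) · e^(−0.7711) = (4.036×10^-3)(0.4625) = 1.87×10^-3 A.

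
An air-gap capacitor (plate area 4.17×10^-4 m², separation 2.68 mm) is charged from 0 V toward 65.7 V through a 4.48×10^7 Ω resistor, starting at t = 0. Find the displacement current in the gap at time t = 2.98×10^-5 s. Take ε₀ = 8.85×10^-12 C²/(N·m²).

With C = ε₀A/d = (8.85×10^-12)(4.17×10^-4)/(2.68×10^-3) = 1.377×10^-12 F, the time constant is τ = RC = 6.169×10^-5 s, so t/τ = 0.4831 and e^(−t/τ) = 0.6169.
I_d = I_cond = (V₀/R) e^(−t/τ) = (1.467×10^-6)(0.6169) = 9.05×10^-7 A.

9.05×10^-7 A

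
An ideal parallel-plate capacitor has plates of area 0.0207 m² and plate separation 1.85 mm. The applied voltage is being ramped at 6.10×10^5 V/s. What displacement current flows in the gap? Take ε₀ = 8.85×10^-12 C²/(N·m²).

6.04×10^-5 A

The displacement current equals the charging current C dV/dt. With C = ε₀A/d = (8.85×10^-12)(0.0207)/(1.85×10^-3) = 9.902×10^-11 F, I_d = (9.902×10^-11)(6.10×10^5) = 6.04×10^-5 A.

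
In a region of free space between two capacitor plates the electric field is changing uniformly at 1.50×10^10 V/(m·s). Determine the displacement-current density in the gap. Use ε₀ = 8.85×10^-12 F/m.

0.133 A/m²

J_d = ε₀ dE/dt = (8.85×10^-12)(1.50×10^10) = 0.133 A/m².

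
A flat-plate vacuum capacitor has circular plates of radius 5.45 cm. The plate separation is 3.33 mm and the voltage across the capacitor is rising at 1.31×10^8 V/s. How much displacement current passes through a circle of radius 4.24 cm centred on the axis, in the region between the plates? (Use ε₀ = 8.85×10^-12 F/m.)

1.97×10^-3 A

dE/dt = (dV/dt)/d = 3.934×10^10 V/(m·s); I_d = ε₀(πR²)(dE/dt) = (8.85×10^-12)(9.331×10^-3)(3.934×10^10) = 3.249×10^-3 A.
Since J_d is uniform, the enclosed fraction is (r/R)² = 0.6053, giving I_d,enc = 1.97×10^-3 A.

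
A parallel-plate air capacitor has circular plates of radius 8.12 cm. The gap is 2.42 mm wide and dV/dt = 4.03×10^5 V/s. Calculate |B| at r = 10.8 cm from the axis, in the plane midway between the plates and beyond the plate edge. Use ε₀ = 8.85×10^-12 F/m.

dE/dt = (dV/dt)/d = 1.665×10^8 V/(m·s); I_d = ε₀(πR²)(dE/dt) = (8.85×10^-12)(0.02071)(1.665×10^8) = 3.052×10^-5 A.
For r ≥ R the full I_d is enclosed: B = μ₀ I_d/(2πr) = (4π×10^-7)(3.052×10^-5)/(2π·0.108) = 5.65×10^-11 T.

5.65×10^-11 T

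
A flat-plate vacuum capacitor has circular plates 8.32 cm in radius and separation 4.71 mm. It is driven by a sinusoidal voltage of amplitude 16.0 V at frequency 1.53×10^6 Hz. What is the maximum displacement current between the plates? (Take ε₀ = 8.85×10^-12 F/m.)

6.29×10^-3 A

(dE/dt)_max = V₀ω/d = 3.266×10^10 V/(m·s); ω = 2πf = 9.613×10^6 rad/s.
I_d,max = ε₀ A (dE/dt)_max = (8.85×10^-12)(0.02175)(3.266×10^10) = 6.29×10^-3 A.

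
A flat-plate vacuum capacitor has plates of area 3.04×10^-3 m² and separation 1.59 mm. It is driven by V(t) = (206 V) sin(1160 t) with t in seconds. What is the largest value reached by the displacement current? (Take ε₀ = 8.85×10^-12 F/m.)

4.04×10^-6 A

The displacement current equals the conduction current C dV/dt, which peaks at C V₀ ω.
With C = ε₀A/d = (8.85×10^-12)(3.04×10^-3)/(1.59×10^-3) = 1.692×10^-11 F and ω = 1160 rad/s, I_d,max = (1.692×10^-11)(206)(1160) = 4.04×10^-6 A.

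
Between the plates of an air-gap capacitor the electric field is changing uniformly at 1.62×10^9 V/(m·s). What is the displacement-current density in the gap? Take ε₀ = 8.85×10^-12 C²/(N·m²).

J_d = ε₀ dE/dt = (8.85×10^-12)(1.62×10^9) = 0.0143 A/m².

0.0143 A/m²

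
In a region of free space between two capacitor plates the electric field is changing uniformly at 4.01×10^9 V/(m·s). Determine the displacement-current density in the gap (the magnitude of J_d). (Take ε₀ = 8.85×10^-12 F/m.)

J_d = ε₀ dE/dt = (8.85×10^-12)(4.01×10^9) = 0.0355 A/m².

0.0355 A/m²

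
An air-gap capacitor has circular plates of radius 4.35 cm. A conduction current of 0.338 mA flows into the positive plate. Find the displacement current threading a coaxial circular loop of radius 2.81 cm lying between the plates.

1.41×10^-4 A

By continuity the displacement current in the gap matches the conduction current: I_d = 3.38×10^-4 A.
Since J_d is uniform, the enclosed fraction is (r/R)² = 0.4173, giving I_d,enc = 1.41×10^-4 A.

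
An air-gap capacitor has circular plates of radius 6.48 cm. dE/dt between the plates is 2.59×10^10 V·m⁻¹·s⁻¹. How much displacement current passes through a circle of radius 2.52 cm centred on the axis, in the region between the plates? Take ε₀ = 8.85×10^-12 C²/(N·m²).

Total displacement current: I_d = ε₀(πR²)(dE/dt) = (8.85×10^-12)(0.01319)(2.59×10^10) = 3.023×10^-3 A.
Since J_d is uniform, the enclosed fraction is (r/R)² = 0.1512, giving I_d,enc = 4.57×10^-4 A.

4.57×10^-4 A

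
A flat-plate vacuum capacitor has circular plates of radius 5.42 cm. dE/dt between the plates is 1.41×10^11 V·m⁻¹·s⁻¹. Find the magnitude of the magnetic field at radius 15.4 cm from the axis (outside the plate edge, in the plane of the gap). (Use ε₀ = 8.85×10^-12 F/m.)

1.50×10^-8 T

Total displacement current: I_d = ε₀(πR²)(dE/dt) = (8.85×10^-12)(9.229×10^-3)(1.41×10^11) = 0.01152 A.
Outside the plates the loop encloses all of I_d, so B·2πr = μ₀ I_d and B = 1.50×10^-8 T.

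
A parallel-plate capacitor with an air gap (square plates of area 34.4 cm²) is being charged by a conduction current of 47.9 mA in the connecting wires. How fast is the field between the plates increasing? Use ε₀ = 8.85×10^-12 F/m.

1.57×10^12 V/(m·s)

Charge continuity gives I_d = I = 0.0479 A between the plates.
Then dE/dt = I_d/(ε₀A) = 1.57×10^12 V/(m·s).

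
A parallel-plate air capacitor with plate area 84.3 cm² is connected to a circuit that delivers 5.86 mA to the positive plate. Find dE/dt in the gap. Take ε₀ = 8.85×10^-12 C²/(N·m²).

7.85×10^10 V/(m·s)

Charge continuity gives I_d = I = 5.86×10^-3 A between the plates.
Inverting I_d = ε₀ A dE/dt gives dE/dt = 5.86×10^-3 / (8.85×10^-12 · 8.43×10^-3) = 7.85×10^10 V/(m·s).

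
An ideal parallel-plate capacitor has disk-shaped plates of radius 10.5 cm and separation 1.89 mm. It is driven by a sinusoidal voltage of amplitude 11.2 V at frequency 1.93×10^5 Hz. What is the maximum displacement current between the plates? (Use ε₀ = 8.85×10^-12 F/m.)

(dE/dt)_max = V₀ω/d = 7.188×10^9 V/(m·s); ω = 2πf = 1.213×10^6 rad/s.
I_d,max = ε₀ A (dE/dt)_max = (8.85×10^-12)(0.03464)(7.188×10^9) = 2.20×10^-3 A.

2.20×10^-3 A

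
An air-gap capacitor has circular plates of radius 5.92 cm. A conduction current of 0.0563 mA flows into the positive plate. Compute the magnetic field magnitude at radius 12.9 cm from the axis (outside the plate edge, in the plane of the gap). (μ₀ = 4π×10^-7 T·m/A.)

Between the plates the displacement current equals the wire current: I_d = 0.0563 mA = 5.63×10^-5 A.
For r ≥ R the full I_d is enclosed: B = μ₀ I_d/(2πr) = (4π×10^-7)(5.63×10^-5)/(2π·0.129) = 8.73×10^-11 T.

8.73×10^-11 T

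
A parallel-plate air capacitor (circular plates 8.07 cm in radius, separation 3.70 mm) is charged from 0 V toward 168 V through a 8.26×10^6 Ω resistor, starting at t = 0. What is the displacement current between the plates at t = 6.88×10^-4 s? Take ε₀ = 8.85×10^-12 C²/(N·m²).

C = ε₀A/d = (8.85×10^-12)(0.02046)/(3.70×10^-3) = 4.894×10^-11 F, so τ = RC = 4.042×10^-4 s.
The conduction current is I(t) = (V₀/R) e^(−t/τ), and the displacement current between the plates equals it.
t/τ = 1.702; I_d = (168/8.26×10^6) · e^(−1.702) = (2.034×10^-5)(0.1823) = 3.71×10^-6 A.

3.71×10^-6 A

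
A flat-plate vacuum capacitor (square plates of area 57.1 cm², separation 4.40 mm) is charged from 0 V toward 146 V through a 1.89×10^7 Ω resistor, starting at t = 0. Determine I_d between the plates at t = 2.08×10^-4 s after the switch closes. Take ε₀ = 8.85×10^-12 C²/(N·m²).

With C = ε₀A/d = (8.85×10^-12)(5.71×10^-3)/(4.40×10^-3) = 1.148×10^-11 F, the time constant is τ = RC = 2.170×10^-4 s, so t/τ = 0.9585 and e^(−t/τ) = 0.3835.
I_d = I_cond = (V₀/R) e^(−t/τ) = (7.725×10^-6)(0.3835) = 2.96×10^-6 A.

2.96×10^-6 A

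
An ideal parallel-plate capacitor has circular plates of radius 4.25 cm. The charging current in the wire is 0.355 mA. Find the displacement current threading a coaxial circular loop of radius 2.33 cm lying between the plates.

1.07×10^-4 A

No conduction current crosses the gap, so I_d there equals the 3.55×10^-4 A in the leads.
Since J_d is uniform, the enclosed fraction is (r/R)² = 0.3006, giving I_d,enc = 1.07×10^-4 A.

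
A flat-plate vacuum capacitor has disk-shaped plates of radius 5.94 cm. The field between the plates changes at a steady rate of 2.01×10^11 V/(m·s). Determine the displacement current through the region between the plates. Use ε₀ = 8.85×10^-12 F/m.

0.0197 A

With a uniform field, Φ_E = EA, so I_d = ε₀ A dE/dt = 0.0197 A.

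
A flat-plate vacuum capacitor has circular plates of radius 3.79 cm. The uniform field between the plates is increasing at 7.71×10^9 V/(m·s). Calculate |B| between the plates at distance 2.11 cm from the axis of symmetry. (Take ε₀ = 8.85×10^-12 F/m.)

I_d = ε₀ dΦ_E/dt = ε₀ πR² (dE/dt) = (8.85×10^-12)(4.513×10^-3)(7.71×10^9) = 3.079×10^-4 A through the full plate area.
∮B·dl = μ₀ I_d,enc with I_d,enc = I_d r²/R² = 9.543×10^-5 A; so B = μ₀ I_d,enc/(2πr) = 9.05×10^-10 T.

9.05×10^-10 T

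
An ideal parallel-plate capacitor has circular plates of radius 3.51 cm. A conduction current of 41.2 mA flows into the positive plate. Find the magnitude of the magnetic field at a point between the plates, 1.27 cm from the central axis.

No conduction current crosses the gap, so I_d there equals the 0.0412 A in the leads.
For r < R the Ampère–Maxwell law gives B(2πr) = μ₀ I_d (r²/R²), so B = μ₀ I_d r/(2πR²) = (4π×10^-7)(0.0412)(0.0127)/(2π·0.0351²) = 8.49×10^-8 T.

8.49×10^-8 T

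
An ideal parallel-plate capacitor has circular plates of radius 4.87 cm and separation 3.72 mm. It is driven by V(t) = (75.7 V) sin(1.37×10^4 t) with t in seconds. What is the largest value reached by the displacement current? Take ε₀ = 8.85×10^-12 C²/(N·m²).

1.84×10^-5 A

The displacement current equals the conduction current C dV/dt, which peaks at C V₀ ω.
With C = ε₀A/d = (8.85×10^-12)(7.451×10^-3)/(3.72×10^-3) = 1.773×10^-11 F and ω = 1.37×10^4 rad/s, I_d,max = (1.773×10^-11)(75.7)(1.37×10^4) = 1.84×10^-5 A.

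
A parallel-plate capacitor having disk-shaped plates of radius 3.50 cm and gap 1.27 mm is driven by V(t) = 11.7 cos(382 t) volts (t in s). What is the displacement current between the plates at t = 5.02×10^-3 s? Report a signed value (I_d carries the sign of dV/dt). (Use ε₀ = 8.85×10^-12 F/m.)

-1.13×10^-7 A

C = ε₀A/d = (8.85×10^-12)(3.848×10^-3)/(1.27×10^-3) = 2.681×10^-11 F. dV/dt = V₀ω·−sin(ωt); at ωt = 1.91764 rad this factor is -0.9405.
I_d = C dV/dt = (2.681×10^-11)(11.7)(382)(-0.9405) = -1.13×10^-7 A.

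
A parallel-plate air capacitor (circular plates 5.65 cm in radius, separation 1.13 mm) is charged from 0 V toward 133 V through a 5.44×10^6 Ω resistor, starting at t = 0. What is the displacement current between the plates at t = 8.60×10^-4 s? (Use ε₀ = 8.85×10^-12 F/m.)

3.27×10^-6 A

C = ε₀A/d = (8.85×10^-12)(0.01003)/(1.13×10^-3) = 7.855×10^-11 F and τ = RC = 4.273×10^-4 s. I_d in the gap equals the RC charging current.
I_d(t) = (V₀/R) e^(−t/τ) = 2.445×10^-5 · e^(−2.013) = 3.27×10^-6 A.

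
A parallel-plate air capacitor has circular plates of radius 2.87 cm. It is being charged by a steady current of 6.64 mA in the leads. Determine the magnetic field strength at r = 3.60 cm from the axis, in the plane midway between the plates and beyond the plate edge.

No conduction current crosses the gap, so I_d there equals the 6.64×10^-3 A in the leads.
Outside the plates the loop encloses all of I_d, so B·2πr = μ₀ I_d and B = 3.69×10^-8 T.

3.69×10^-8 T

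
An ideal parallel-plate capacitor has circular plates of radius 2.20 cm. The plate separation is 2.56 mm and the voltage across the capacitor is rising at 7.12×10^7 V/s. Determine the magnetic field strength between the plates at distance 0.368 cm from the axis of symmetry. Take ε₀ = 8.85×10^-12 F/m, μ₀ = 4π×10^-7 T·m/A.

5.69×10^-10 T

dE/dt = (dV/dt)/d = 2.781×10^10 V/(m·s); I_d = ε₀(πR²)(dE/dt) = (8.85×10^-12)(1.521×10^-3)(2.781×10^10) = 3.743×10^-4 A.
An Ampèrian loop of radius r encloses a fraction (r/R)² of I_d. Then B·2πr = μ₀ I_d (r/R)², giving B = μ₀ I_d r/(2πR²) = 5.69×10^-10 T.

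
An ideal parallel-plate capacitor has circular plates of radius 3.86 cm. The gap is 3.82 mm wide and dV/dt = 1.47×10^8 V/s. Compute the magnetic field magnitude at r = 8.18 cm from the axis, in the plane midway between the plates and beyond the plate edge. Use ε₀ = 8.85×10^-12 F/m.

dE/dt = (dV/dt)/d = 3.848×10^10 V/(m·s); I_d = ε₀(πR²)(dE/dt) = (8.85×10^-12)(4.681×10^-3)(3.848×10^10) = 1.594×10^-3 A.
For r ≥ R the full I_d is enclosed: B = μ₀ I_d/(2πr) = (4π×10^-7)(1.594×10^-3)/(2π·0.0818) = 3.90×10^-9 T.

3.90×10^-9 T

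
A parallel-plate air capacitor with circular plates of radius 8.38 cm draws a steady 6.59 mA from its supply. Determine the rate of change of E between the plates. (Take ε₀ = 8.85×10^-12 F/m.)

3.38×10^10 V/(m·s)

By continuity, I_d in the gap equals the 6.59 mA flowing in the wire.
Then dE/dt = I_d/(ε₀A) = 3.38×10^10 V/(m·s).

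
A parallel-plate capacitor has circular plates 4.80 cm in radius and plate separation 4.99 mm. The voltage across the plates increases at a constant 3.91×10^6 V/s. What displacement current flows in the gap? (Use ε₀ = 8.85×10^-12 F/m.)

The displacement current equals the charging current C dV/dt. With C = ε₀A/d = (8.85×10^-12)(7.238×10^-3)/(4.99×10^-3) = 1.284×10^-11 F, I_d = (1.284×10^-11)(3.91×10^6) = 5.02×10^-5 A.

5.02×10^-5 A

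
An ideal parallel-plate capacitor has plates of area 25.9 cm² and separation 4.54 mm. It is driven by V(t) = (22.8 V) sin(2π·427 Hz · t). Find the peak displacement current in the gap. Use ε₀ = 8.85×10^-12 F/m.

C = ε₀A/d = (8.85×10^-12)(2.59×10^-3)/(4.54×10^-3) = 5.049×10^-12 F; ω = 2πf = 2683 rad/s.
I_d = C dV/dt, so |I_d|_max = C V₀ ω = (5.049×10^-12)(22.8)(2683) = 3.09×10^-7 A.

3.09×10^-7 A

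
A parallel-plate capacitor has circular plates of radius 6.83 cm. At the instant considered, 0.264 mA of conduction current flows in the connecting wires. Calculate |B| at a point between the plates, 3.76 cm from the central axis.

Between the plates the displacement current equals the wire current: I_d = 0.264 mA = 2.64×10^-4 A.
An Ampèrian loop of radius r encloses a fraction (r/R)² of I_d. Then B·2πr = μ₀ I_d (r/R)², giving B = μ₀ I_d r/(2πR²) = 4.26×10^-10 T.

4.26×10^-10 T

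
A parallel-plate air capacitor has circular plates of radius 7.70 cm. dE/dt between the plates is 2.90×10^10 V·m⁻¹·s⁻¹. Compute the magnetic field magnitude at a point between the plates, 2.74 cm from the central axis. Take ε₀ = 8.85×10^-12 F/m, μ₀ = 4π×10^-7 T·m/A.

4.42×10^-9 T

Total displacement current: I_d = ε₀(πR²)(dE/dt) = (8.85×10^-12)(0.01863)(2.90×10^10) = 4.781×10^-3 A.
An Ampèrian loop of radius r encloses a fraction (r/R)² of I_d. Then B·2πr = μ₀ I_d (r/R)², giving B = μ₀ I_d r/(2πR²) = 4.42×10^-9 T.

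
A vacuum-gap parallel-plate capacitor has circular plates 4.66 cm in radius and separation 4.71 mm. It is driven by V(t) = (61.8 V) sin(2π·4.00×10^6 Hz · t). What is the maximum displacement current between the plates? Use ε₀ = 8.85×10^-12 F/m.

0.0199 A

C = ε₀A/d = (8.85×10^-12)(6.822×10^-3)/(4.71×10^-3) = 1.282×10^-11 F; ω = 2πf = 2.513×10^7 rad/s.
I_d = C dV/dt, so |I_d|_max = C V₀ ω = (1.282×10^-11)(61.8)(2.513×10^7) = 0.0199 A.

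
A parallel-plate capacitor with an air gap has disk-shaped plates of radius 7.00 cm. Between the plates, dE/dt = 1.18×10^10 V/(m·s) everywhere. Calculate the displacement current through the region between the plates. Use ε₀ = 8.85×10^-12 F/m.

With a uniform field, Φ_E = EA, so I_d = ε₀ A dE/dt = 1.61×10^-3 A.

1.61×10^-3 A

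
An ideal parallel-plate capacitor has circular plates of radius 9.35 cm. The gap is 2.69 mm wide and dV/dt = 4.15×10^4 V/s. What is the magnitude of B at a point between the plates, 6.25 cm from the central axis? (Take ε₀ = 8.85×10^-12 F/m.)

With E = V/d, dE/dt = 1.543×10^7 V/(m·s) and πR² = 0.02746 m², giving I_d = ε₀ πR² dE/dt = 3.750×10^-6 A.
An Ampèrian loop of radius r encloses a fraction (r/R)² of I_d. Then B·2πr = μ₀ I_d (r/R)², giving B = μ₀ I_d r/(2πR²) = 5.36×10^-12 T.

5.36×10^-12 T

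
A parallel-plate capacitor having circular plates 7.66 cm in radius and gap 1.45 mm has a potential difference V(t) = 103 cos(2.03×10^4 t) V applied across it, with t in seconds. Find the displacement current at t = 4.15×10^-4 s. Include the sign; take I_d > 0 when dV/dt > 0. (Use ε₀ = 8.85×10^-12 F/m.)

C = ε₀A/d = (8.85×10^-12)(0.01843)/(1.45×10^-3) = 1.125×10^-10 F. dV/dt = V₀ω·−sin(ωt); at ωt = 8.4245 rad this factor is -0.8416.
I_d = C dV/dt = (1.125×10^-10)(103)(2.03×10^4)(-0.8416) = -1.98×10^-4 A.

-1.98×10^-4 A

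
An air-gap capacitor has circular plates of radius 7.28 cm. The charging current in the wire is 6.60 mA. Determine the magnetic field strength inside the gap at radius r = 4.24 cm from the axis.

Between the plates the displacement current equals the wire current: I_d = 6.60 mA = 6.60×10^-3 A.
An Ampèrian loop of radius r encloses a fraction (r/R)² of I_d. Then B·2πr = μ₀ I_d (r/R)², giving B = μ₀ I_d r/(2πR²) = 1.06×10^-8 T.

1.06×10^-8 T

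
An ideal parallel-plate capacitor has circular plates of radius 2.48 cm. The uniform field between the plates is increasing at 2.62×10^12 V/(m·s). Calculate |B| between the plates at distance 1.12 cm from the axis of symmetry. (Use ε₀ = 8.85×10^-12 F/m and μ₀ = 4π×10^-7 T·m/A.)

1.63×10^-7 T

Total displacement current: I_d = ε₀(πR²)(dE/dt) = (8.85×10^-12)(1.932×10^-3)(2.62×10^12) = 0.04480 A.
An Ampèrian loop of radius r encloses a fraction (r/R)² of I_d. Then B·2πr = μ₀ I_d (r/R)², giving B = μ₀ I_d r/(2πR²) = 1.63×10^-7 T.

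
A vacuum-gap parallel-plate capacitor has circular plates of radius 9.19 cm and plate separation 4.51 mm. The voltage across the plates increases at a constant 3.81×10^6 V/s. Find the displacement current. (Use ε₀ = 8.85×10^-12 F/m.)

1.98×10^-4 A

E = V/d so dE/dt = (dV/dt)/d = 8.448×10^8 V/(m·s), and I_d = ε₀ A dE/dt = (8.85×10^-12)(0.02653)(8.448×10^8) = 1.98×10^-4 A.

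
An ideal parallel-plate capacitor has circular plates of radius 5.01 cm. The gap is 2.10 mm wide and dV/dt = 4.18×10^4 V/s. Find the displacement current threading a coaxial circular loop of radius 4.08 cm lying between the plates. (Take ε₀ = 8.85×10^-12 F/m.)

With E = V/d, dE/dt = 1.990×10^7 V/(m·s) and πR² = 7.885×10^-3 m², giving I_d = ε₀ πR² dE/dt = 1.389×10^-6 A.
Since J_d is uniform, the enclosed fraction is (r/R)² = 0.6632, giving I_d,enc = 9.21×10^-7 A.

9.21×10^-7 A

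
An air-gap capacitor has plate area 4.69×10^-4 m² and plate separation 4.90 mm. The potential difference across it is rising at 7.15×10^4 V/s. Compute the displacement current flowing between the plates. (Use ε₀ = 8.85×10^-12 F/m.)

6.06×10^-8 A

The field between the plates is E = V/d, so dE/dt = (7.15×10^4)/(4.90×10^-3 m) = 1.459×10^7 V/(m·s).
I_d = ε₀ A (dE/dt) = (8.85×10^-12)(4.69×10^-4)(1.459×10^7) = 6.06×10^-8 A.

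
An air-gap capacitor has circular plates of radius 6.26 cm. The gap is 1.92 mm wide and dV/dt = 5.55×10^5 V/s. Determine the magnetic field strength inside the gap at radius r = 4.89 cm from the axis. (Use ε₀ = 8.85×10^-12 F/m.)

I_d = C dV/dt with C = ε₀πR²/d = 5.674×10^-11 F, so I_d = (5.674×10^-11)(5.55×10^5) = 3.149×10^-5 A.
An Ampèrian loop of radius r encloses a fraction (r/R)² of I_d. Then B·2πr = μ₀ I_d (r/R)², giving B = μ₀ I_d r/(2πR²) = 7.86×10^-11 T.

7.86×10^-11 T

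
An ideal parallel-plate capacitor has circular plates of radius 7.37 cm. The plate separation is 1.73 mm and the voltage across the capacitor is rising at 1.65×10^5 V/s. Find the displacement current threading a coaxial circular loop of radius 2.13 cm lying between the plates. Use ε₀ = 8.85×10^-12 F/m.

dE/dt = (dV/dt)/d = 9.538×10^7 V/(m·s); I_d = ε₀(πR²)(dE/dt) = (8.85×10^-12)(0.01706)(9.538×10^7) = 1.440×10^-5 A.
The field is uniform, so I_d,enc = I_d (r/R)² = (1.440×10^-5)(2.13/7.37)² = 1.20×10^-6 A.

1.20×10^-6 A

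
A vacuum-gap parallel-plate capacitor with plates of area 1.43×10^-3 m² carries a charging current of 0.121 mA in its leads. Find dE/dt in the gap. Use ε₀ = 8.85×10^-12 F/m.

9.56×10^9 V/(m·s)

By continuity, I_d in the gap equals the 0.121 mA flowing in the wire.
Since I_d = ε₀ A dE/dt, dE/dt = I_d/(ε₀A) = (1.21×10^-4)/((8.85×10^-12)(1.43×10^-3)) = 9.56×10^9 V/(m·s).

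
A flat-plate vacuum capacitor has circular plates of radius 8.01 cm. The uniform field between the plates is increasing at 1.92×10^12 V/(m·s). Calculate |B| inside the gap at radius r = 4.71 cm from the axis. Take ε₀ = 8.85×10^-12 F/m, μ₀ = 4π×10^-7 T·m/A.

Total displacement current: I_d = ε₀(πR²)(dE/dt) = (8.85×10^-12)(0.02016)(1.92×10^12) = 0.3426 A.
∮B·dl = μ₀ I_d,enc with I_d,enc = I_d r²/R² = 0.1185 A; so B = μ₀ I_d,enc/(2πr) = 5.03×10^-7 T.

5.03×10^-7 T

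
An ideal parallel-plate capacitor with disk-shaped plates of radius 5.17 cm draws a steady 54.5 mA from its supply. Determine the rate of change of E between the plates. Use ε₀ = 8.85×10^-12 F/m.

7.33×10^11 V/(m·s)

Charge continuity gives I_d = I = 0.0545 A between the plates.
Since I_d = ε₀ A dE/dt, dE/dt = I_d/(ε₀A) = (0.0545)/((8.85×10^-12)(8.397×10^-3)) = 7.33×10^11 V/(m·s).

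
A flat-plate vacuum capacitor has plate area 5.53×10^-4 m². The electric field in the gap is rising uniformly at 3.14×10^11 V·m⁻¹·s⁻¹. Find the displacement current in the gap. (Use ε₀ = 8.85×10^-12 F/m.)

I_d = ε₀ A (dE/dt) = (8.85×10^-12)(5.53×10^-4 m²)(3.14×10^11) = 1.54×10^-3 A.

1.54×10^-3 A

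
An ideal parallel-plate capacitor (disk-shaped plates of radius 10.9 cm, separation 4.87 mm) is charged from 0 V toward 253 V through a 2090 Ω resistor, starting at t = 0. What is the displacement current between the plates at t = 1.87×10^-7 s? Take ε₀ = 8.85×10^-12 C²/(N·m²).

0.0324 A

With C = ε₀A/d = (8.85×10^-12)(0.03733)/(4.87×10^-3) = 6.784×10^-11 F, the time constant is τ = RC = 1.418×10^-7 s, so t/τ = 1.319 and e^(−t/τ) = 0.2674.
I_d = I_cond = (V₀/R) e^(−t/τ) = (0.1211)(0.2674) = 0.0324 A.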